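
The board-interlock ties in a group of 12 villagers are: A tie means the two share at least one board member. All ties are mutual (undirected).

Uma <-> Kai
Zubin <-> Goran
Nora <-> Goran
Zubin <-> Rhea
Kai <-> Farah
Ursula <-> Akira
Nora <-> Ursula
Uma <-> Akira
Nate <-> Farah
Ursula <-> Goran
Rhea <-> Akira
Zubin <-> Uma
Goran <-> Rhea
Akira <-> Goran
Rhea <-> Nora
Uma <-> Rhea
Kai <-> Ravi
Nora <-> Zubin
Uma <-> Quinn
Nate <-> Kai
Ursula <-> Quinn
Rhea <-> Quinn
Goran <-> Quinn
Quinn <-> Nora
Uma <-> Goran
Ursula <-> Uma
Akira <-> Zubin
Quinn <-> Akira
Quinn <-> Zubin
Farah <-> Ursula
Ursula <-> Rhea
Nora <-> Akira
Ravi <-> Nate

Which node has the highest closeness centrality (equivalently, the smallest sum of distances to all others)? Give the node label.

Farness (sum of distances to all others) for each node — Akira:17, Farah:20, Goran:17, Kai:19, Nate:25, Nora:20, Quinn:17, Ravi:28, Rhea:17, Uma:15, Ursula:16, Zubin:19.
The smallest farness is 15, for Uma, so Uma has the highest closeness.

Uma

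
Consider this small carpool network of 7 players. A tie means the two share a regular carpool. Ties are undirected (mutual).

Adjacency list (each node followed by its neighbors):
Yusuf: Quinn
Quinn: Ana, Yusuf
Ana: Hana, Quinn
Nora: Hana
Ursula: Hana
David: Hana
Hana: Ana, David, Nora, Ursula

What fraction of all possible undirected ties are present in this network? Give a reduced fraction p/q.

There are 6 edges and 7 nodes, so the maximum possible is C(7,2) = 21.
Density = 6/21 = 2/7.

2/7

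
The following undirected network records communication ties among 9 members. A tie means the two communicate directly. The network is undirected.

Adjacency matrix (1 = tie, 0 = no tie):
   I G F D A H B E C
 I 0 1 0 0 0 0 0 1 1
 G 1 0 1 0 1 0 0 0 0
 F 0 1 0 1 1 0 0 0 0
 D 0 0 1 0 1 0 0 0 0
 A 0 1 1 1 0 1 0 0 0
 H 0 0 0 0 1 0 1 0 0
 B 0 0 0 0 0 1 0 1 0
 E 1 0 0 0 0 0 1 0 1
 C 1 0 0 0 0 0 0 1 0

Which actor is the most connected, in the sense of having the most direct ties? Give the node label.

A

Degrees — A:4, B:2, C:2, D:2, E:3, F:3, G:3, H:2, I:3.
The maximum is 4, attained only by A.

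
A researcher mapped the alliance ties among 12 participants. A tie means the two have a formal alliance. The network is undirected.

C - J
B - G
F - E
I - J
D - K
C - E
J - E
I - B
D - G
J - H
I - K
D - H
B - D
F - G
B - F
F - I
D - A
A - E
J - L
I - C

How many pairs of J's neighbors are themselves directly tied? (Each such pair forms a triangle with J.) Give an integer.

2

J's neighbors: C, E, H, I, and L.
Neighbor pairs that are themselves tied: J–C–E; J–C–I. Each forms one triangle with J, for 2 in total.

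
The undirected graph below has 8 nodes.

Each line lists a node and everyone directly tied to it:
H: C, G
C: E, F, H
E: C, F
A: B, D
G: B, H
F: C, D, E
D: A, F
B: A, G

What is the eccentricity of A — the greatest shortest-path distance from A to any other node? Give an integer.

3

Distances from A: B:1, C:3, D:1, E:3, F:2, G:2, H:3.
The largest is 3 (to H, E, and C), so the eccentricity of A is 3.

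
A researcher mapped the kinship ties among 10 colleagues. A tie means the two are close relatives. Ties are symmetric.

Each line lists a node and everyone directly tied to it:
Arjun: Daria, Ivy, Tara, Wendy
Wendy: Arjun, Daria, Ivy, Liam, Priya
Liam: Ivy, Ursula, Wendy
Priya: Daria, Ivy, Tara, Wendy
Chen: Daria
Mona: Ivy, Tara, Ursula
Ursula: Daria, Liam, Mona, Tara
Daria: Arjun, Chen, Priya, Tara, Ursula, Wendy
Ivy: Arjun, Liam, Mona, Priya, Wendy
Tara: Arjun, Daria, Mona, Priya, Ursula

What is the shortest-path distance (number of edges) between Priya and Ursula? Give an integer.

One shortest route is Priya – Tara – Ursula, which uses 2 edges, and Priya and Ursula are not directly tied, so nothing shorter exists. So d(Priya,Ursula) = 2.

2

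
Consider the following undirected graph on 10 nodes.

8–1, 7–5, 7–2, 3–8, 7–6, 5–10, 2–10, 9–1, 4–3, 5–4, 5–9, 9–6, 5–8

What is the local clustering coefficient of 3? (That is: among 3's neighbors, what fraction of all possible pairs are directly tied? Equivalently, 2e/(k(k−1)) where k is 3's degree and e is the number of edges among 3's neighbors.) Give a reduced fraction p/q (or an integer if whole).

0

3's neighbors: 4 and 8 (k = 2).
Possible neighbor pairs: C(2,2) = 1. Edges among them: none → e = 0.
Clustering(3) = 0/1.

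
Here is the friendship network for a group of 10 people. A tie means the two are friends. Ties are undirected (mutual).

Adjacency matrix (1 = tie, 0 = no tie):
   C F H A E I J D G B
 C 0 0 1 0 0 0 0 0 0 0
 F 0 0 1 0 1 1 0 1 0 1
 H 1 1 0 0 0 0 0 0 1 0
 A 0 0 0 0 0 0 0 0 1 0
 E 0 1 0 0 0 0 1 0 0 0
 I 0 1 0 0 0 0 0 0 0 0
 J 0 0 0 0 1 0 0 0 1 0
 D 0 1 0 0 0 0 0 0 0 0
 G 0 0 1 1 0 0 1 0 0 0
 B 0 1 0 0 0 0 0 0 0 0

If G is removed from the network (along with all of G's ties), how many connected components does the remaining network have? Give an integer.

Without G, the remaining ties split the others into: {B, C, D, E, F, H, I, J}; {A}.
That's 2 separate components.

2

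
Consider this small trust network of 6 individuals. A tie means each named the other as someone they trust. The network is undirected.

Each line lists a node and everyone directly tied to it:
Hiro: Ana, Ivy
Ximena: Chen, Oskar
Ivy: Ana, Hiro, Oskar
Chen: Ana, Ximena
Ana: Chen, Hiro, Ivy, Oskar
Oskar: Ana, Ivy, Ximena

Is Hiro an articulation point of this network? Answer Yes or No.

Even without Hiro, every remaining node can still reach every other (the residual graph is connected), so Hiro is not a cut vertex.

No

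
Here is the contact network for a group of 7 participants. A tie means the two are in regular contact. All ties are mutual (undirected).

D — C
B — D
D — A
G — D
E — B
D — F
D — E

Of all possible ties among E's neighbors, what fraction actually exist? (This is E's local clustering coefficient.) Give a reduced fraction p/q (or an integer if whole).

E's neighbors: B and D (k = 2).
Possible neighbor pairs: C(2,2) = 1. Edges among them: B–D → e = 1.
Clustering(E) = 1/1.

1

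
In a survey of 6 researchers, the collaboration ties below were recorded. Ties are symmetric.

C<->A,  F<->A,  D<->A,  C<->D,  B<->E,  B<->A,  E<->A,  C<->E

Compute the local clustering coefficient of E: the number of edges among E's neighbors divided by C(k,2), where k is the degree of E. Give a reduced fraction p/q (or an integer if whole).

2/3

E's neighbors: A, B, and C (k = 3).
Possible neighbor pairs: C(3,2) = 3. Edges among them: A–B, A–C → e = 2.
Clustering(E) = 2/3.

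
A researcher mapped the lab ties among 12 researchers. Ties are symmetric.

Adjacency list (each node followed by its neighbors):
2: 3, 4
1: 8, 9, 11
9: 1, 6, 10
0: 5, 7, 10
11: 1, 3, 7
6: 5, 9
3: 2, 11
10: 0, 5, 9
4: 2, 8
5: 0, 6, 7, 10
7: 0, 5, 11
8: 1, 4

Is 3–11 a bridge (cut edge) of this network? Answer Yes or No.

No

Even without that edge, 3 still reaches 11 via 3 – 2 – 4 – 8 – 1 – 11, so the network stays connected. Not a bridge.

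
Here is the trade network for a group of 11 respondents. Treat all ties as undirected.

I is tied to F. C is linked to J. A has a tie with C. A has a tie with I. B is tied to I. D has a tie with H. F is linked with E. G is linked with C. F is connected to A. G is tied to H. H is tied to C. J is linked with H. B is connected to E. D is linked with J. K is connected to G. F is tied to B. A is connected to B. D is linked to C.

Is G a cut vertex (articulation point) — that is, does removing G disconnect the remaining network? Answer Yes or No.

Removing G leaves {A, B, C, D, E, F, H, I, and J} with no path to {K}, so the network splits into 2 components. G is a cut vertex.

Yes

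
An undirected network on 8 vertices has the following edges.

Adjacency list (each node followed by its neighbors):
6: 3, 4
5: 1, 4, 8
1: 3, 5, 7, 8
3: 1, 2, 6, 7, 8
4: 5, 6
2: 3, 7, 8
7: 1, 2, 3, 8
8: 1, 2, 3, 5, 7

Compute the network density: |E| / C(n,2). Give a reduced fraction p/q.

There are 14 edges and 8 nodes, so the maximum possible is C(8,2) = 28.
Density = 14/28 = 1/2.

1/2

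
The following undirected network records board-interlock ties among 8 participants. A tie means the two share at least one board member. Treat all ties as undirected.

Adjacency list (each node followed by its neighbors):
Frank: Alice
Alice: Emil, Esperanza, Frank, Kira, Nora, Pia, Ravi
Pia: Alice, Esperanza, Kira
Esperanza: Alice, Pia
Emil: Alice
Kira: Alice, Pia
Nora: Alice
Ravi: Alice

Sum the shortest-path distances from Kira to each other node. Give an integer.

12

Distances from Kira: Alice:1, Emil:2, Esperanza:2, Frank:2, Nora:2, Pia:1, Ravi:2.
Sum = 1 + 2 + 2 + 2 + 2 + 1 + 2 = 12.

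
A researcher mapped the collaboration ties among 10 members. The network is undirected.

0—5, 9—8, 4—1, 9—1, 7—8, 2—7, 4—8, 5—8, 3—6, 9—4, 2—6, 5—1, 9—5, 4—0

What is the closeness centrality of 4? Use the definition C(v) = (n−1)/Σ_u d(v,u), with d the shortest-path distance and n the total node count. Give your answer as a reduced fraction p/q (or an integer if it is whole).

9/20

Distances from 4: 0:1, 1:1, 2:3, 3:5, 5:2, 6:4, 7:2, 8:1, 9:1. Sum = 20.
n = 10, so closeness = 9/20.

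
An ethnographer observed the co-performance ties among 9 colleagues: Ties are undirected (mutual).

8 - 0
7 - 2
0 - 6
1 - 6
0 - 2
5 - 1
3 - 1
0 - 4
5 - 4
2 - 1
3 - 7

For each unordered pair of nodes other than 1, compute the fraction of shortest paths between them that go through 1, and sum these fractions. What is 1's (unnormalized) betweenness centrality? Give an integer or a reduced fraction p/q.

9

Pairs whose geodesics pass through 1 — 5–2: 1; 5–7: 2/2; 5–3: 1; 5–6: 1; 8–3: 2/3; 2–3: 1/2; 2–6: 1/2; 7–6: 2/3; 0–3: 2/3; 3–4: 1; 3–6: 1.
All other pairs contribute 0.
Summing the contributions gives betweenness(1) = 9.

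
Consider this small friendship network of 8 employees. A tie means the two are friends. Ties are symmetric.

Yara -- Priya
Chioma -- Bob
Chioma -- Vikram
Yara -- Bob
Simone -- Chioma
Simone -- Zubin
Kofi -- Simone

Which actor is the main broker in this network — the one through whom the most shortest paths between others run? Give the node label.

Chioma

Unnormalized betweenness of each node: Bob:10, Chioma:15, Kofi:0, Priya:0, Simone:11, Vikram:0, Yara:6, Zubin:0.
Chioma has the largest value, 15, making it the main broker — the node through which the most shortest paths run.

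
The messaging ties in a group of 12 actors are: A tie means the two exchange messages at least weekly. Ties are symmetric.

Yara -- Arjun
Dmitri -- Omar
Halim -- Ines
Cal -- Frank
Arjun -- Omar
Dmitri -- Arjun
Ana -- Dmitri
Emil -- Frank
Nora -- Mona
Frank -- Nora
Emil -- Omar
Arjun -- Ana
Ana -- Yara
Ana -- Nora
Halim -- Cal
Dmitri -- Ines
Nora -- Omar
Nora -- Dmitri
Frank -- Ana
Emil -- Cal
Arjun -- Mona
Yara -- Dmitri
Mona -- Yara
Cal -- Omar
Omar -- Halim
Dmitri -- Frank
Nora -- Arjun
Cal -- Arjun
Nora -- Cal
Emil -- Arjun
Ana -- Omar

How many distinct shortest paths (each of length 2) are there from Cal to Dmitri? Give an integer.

4

The shortest distance is 2. The length-2 paths are: Cal–Arjun–Dmitri; Cal–Omar–Dmitri; Cal–Frank–Dmitri; Cal–Nora–Dmitri.
That gives 4 distinct shortest paths.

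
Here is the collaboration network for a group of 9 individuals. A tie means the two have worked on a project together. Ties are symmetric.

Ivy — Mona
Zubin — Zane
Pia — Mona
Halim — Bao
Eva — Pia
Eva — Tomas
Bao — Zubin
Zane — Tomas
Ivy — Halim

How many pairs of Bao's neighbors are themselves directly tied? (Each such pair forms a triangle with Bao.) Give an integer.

0

Bao's neighbors are Halim and Zubin, but none of them are tied to each other, so no triangle contains Bao.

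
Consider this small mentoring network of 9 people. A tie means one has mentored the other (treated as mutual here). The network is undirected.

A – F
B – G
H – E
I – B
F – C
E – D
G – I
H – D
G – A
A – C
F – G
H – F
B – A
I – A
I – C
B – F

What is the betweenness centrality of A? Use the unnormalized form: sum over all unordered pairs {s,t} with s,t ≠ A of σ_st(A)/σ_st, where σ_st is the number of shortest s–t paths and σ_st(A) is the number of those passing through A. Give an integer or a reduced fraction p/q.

Pairs whose geodesics pass through A — D–I: 1/4; H–I: 1/4; E–I: 1/4; C–B: 1/3; C–G: 1/3; I–F: 1/4.
All other pairs contribute 0.
Summing the contributions gives betweenness(A) = 5/3.

5/3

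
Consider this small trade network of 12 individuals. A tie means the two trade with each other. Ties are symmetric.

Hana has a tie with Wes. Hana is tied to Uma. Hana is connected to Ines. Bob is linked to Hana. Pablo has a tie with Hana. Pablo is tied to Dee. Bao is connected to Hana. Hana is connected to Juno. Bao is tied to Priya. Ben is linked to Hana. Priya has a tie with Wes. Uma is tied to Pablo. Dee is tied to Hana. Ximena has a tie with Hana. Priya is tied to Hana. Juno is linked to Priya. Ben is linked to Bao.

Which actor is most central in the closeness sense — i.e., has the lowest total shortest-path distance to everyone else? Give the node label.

Farness (sum of distances to all others) for each node — Bao:19, Ben:20, Bob:21, Dee:20, Hana:11, Ines:21, Juno:20, Pablo:19, Priya:18, Uma:20, Wes:20, Ximena:21.
The smallest farness is 11, for Hana, so Hana has the highest closeness.

Hana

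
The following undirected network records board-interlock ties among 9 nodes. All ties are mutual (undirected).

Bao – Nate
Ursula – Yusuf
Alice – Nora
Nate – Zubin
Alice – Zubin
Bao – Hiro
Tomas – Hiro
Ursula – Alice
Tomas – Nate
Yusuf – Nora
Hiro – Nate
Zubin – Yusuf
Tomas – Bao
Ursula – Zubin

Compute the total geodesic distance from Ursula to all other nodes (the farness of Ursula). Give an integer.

Distances from Ursula: Alice:1, Bao:3, Hiro:3, Nate:2, Nora:2, Tomas:3, Yusuf:1, Zubin:1.
Sum = 1 + 3 + 3 + 2 + 2 + 3 + 1 + 1 = 16.

16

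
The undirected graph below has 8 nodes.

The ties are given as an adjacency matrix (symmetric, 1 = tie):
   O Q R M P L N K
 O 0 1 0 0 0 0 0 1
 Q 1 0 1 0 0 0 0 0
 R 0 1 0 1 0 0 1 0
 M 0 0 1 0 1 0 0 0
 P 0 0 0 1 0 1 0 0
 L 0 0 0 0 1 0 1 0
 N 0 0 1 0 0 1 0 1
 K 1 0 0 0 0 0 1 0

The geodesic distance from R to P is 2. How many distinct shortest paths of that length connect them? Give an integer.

The shortest distance is 2, and the only length-2 path is R–M–P. So there is exactly 1 shortest path.

1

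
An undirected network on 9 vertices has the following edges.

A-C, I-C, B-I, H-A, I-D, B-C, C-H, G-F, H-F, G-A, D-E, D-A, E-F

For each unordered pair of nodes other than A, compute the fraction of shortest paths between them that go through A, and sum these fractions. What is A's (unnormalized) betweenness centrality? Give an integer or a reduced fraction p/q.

19/3

Pairs whose geodesics pass through A — C–G: 1; C–E: 1/3; C–D: 1/2; H–G: 1/2; H–D: 1; G–D: 1; G–I: 2/2; G–B: 1.
All other pairs contribute 0.
Summing the contributions gives betweenness(A) = 19/3.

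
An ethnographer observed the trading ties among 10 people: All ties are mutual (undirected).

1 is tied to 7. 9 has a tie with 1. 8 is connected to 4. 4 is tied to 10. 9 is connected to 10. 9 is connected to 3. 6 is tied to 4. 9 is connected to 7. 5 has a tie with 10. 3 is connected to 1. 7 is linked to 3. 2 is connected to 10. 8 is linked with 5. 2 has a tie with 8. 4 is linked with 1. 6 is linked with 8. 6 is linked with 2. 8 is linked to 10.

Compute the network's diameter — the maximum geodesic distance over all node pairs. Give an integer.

3

Eccentricity of each node (its greatest distance to any other): 1:3, 2:3, 3:3, 4:2, 5:3, 6:3, 7:3, 8:3, 9:3, 10:2.
The maximum eccentricity is 3, realized for instance by the pair 1–2 via 1 – 4 – 8 – 2. So the diameter is 3.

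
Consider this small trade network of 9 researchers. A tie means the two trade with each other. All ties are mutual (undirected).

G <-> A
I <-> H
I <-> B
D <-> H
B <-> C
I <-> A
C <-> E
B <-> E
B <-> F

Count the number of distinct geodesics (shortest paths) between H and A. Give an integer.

1

The shortest distance is 2, and the only length-2 path is H–I–A. So there is exactly 1 shortest path.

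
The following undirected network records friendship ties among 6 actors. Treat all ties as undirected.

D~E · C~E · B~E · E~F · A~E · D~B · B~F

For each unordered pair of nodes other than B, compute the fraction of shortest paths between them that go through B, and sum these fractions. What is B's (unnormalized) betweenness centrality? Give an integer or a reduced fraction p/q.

Pairs whose geodesics pass through B — F–D: 1/2.
All other pairs contribute 0.
Summing the contributions gives betweenness(B) = 1/2.

1/2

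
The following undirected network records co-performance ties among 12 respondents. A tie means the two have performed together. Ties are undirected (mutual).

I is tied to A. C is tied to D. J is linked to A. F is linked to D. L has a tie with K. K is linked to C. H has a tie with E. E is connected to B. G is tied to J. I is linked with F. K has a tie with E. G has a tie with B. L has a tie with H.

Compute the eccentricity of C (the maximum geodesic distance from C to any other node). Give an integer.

5

Distances from C: A:4, B:3, D:1, E:2, F:2, G:4, H:3, I:3, J:5, K:1, L:2.
The largest is 5 (to J), so the eccentricity of C is 5.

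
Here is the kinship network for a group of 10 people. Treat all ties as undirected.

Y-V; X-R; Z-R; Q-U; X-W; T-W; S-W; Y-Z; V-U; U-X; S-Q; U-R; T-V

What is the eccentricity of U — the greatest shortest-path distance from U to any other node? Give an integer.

2

Distances from U: Q:1, R:1, S:2, T:2, V:1, W:2, X:1, Y:2, Z:2.
The largest is 2 (to S, W, Z, T, and Y), so the eccentricity of U is 2.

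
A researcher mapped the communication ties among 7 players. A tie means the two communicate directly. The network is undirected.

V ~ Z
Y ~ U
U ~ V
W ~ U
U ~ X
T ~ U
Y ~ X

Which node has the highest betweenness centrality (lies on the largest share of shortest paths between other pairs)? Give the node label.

U

Unnormalized betweenness of each node: T:0, U:13, V:5, W:0, X:0, Y:0, Z:0.
U has the largest value, 13, making it the main broker — the node through which the most shortest paths run.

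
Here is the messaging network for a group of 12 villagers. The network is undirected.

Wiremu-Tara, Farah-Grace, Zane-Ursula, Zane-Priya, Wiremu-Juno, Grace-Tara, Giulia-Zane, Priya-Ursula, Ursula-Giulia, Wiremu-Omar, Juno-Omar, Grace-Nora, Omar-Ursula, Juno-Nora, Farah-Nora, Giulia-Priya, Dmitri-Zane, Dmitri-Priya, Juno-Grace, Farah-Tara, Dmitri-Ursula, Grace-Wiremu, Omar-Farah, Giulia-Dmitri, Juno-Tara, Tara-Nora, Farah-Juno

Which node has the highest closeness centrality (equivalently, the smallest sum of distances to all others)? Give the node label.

Omar

Farness (sum of distances to all others) for each node — Dmitri:27, Farah:21, Giulia:27, Grace:26, Juno:20, Nora:27, Omar:18, Priya:27, Tara:26, Ursula:20, Wiremu:22, Zane:27.
The smallest farness is 18, for Omar, so Omar has the highest closeness.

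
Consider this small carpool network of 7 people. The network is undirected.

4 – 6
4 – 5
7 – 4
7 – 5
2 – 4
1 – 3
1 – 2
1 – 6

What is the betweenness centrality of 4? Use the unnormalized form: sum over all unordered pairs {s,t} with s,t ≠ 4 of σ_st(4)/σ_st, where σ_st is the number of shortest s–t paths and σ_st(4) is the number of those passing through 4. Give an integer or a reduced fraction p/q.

Pairs whose geodesics pass through 4 — 5–3: 2/2; 5–1: 2/2; 5–2: 1; 5–6: 1; 7–3: 2/2; 7–1: 2/2; 7–2: 1; 7–6: 1; 2–6: 1/2.
All other pairs contribute 0.
Summing the contributions gives betweenness(4) = 17/2.

17/2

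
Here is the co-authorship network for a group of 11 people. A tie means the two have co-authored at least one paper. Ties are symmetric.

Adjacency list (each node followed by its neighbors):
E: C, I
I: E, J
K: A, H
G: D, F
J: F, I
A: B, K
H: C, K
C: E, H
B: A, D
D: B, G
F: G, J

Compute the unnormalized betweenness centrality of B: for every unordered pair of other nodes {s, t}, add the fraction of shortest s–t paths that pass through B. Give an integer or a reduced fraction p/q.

10

Pairs whose geodesics pass through B — C–D: 1; H–D: 1; H–G: 1; K–D: 1; K–G: 1; K–F: 1; A–D: 1; A–G: 1; A–F: 1; A–J: 1.
All other pairs contribute 0.
Summing the contributions gives betweenness(B) = 10.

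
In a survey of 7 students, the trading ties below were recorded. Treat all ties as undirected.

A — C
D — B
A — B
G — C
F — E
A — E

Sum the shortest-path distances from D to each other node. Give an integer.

17

Distances from D: A:2, B:1, C:3, E:3, F:4, G:4.
Sum = 2 + 1 + 3 + 3 + 4 + 4 = 17.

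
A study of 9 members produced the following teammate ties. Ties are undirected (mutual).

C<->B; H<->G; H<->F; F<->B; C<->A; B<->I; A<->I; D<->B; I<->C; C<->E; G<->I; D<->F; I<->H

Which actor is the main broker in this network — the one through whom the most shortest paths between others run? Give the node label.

Unnormalized betweenness of each node: A:0, B:23/3, C:25/3, D:0, E:0, F:2, G:0, H:7/3, I:29/3.
I has the largest value, 29/3, making it the main broker — the node through which the most shortest paths run.

I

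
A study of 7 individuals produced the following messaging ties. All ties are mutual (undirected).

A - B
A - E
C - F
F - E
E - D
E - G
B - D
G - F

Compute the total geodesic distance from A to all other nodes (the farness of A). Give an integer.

Distances from A: B:1, C:3, D:2, E:1, F:2, G:2.
Sum = 1 + 3 + 2 + 1 + 2 + 2 = 11.

11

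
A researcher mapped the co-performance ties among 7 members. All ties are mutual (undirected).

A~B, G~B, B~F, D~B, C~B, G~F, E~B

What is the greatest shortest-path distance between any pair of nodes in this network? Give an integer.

Eccentricity of each node (its greatest distance to any other): A:2, B:1, C:2, D:2, E:2, F:2, G:2.
The maximum eccentricity is 2, realized for instance by the pair F–A via F – B – A. So the diameter is 2.

2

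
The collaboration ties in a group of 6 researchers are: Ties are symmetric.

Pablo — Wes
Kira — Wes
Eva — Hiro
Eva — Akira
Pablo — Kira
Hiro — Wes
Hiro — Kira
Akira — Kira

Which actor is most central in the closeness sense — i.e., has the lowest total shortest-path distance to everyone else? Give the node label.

Kira

Farness (sum of distances to all others) for each node — Akira:8, Eva:9, Hiro:7, Kira:6, Pablo:9, Wes:7.
The smallest farness is 6, for Kira, so Kira has the highest closeness.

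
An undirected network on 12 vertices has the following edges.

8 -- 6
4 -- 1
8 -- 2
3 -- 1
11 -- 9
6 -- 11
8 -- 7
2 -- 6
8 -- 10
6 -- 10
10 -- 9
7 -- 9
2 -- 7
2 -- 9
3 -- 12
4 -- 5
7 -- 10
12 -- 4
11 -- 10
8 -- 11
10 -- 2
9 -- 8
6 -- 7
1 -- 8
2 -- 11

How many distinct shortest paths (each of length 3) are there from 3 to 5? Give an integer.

2

The shortest distance is 3. The length-3 paths are: 3–1–4–5; 3–12–4–5.
That gives 2 distinct shortest paths.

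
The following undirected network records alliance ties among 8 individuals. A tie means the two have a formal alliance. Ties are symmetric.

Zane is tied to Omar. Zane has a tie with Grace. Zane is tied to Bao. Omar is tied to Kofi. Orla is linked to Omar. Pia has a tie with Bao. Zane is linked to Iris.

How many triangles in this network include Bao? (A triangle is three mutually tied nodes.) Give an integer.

Bao's neighbors are Pia and Zane, but none of them are tied to each other, so no triangle contains Bao.

0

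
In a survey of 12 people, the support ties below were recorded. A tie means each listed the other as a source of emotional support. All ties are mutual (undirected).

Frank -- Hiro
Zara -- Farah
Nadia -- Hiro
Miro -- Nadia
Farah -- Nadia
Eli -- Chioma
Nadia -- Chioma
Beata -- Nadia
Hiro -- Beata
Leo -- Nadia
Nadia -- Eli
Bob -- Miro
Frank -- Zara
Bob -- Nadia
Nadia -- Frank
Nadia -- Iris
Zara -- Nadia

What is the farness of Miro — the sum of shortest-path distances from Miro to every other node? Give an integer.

20

Distances from Miro: Beata:2, Bob:1, Chioma:2, Eli:2, Farah:2, Frank:2, Hiro:2, Iris:2, Leo:2, Nadia:1, Zara:2.
Sum = 2 + 1 + 2 + 2 + 2 + 2 + 2 + 2 + 2 + 1 + 2 = 20.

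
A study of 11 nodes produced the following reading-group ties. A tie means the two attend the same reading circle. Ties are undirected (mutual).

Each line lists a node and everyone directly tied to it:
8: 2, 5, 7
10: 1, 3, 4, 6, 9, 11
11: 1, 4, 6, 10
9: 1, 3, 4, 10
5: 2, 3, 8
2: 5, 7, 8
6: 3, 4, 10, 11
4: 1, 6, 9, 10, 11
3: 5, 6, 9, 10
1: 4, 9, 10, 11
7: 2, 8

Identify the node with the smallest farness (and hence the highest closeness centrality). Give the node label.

3

Farness (sum of distances to all others) for each node — 1:24, 2:26, 3:17, 4:23, 5:20, 6:20, 7:34, 8:26, 9:20, 10:18, 11:24.
The smallest farness is 17, for 3, so 3 has the highest closeness.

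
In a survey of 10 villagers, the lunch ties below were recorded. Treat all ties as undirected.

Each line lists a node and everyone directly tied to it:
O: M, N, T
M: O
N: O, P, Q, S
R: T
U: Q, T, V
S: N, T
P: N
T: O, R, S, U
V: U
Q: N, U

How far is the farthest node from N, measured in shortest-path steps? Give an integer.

Distances from N: M:2, O:1, P:1, Q:1, R:3, S:1, T:2, U:2, V:3.
The largest is 3 (to V and R), so the eccentricity of N is 3.

3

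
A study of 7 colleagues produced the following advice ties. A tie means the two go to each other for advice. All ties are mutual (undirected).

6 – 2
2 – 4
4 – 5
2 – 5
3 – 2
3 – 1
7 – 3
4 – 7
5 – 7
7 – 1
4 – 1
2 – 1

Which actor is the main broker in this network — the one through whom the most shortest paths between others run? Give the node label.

Unnormalized betweenness of each node: 1:5/6, 2:37/6, 3:1/2, 4:5/6, 5:1/2, 6:0, 7:7/6.
2 has the largest value, 37/6, making it the main broker — the node through which the most shortest paths run.

2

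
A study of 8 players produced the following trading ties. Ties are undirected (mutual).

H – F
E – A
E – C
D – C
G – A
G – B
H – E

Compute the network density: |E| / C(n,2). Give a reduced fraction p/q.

There are 7 edges and 8 nodes, so the maximum possible is C(8,2) = 28.
Density = 7/28 = 1/4.

1/4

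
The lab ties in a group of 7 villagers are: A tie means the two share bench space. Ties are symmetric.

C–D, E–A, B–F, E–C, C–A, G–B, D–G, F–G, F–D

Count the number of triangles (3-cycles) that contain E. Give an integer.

1

E's neighbors: A and C.
Neighbor pairs that are themselves tied: E–A–C. Each forms one triangle with E, for 1 in total.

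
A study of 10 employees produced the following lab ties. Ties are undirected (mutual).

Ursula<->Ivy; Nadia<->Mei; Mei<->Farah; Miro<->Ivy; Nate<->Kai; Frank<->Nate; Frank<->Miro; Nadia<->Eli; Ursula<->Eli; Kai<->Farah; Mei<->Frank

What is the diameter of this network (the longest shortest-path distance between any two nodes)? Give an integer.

Eccentricity of each node (its greatest distance to any other): Eli:4, Farah:4, Frank:3, Ivy:4, Kai:5, Mei:3, Miro:3, Nadia:3, Nate:4, Ursula:5.
The maximum eccentricity is 5, realized for instance by the pair Kai–Ursula via Kai – Nate – Frank – Miro – Ivy – Ursula. So the diameter is 5.

5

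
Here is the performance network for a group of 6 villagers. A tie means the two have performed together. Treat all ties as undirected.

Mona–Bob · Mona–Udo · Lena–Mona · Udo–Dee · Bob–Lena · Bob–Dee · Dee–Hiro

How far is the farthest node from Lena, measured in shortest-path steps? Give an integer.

Distances from Lena: Bob:1, Dee:2, Hiro:3, Mona:1, Udo:2.
The largest is 3 (to Hiro), so the eccentricity of Lena is 3.

3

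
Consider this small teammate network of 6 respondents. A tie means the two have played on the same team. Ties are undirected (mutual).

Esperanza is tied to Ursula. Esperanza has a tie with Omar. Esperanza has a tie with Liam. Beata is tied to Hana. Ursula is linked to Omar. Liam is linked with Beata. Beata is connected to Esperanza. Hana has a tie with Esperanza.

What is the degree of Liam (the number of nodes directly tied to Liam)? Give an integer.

Liam is directly tied to Beata and Esperanza. That is 2 neighbors, so the degree of Liam is 2.

2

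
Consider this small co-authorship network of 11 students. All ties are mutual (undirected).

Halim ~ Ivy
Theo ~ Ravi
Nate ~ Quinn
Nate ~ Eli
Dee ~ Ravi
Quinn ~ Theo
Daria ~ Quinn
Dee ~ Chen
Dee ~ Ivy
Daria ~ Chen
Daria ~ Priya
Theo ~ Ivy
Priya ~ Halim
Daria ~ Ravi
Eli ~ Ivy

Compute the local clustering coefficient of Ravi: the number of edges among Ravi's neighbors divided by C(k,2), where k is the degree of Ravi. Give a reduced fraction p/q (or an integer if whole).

Ravi's neighbors: Daria, Dee, and Theo (k = 3).
Possible neighbor pairs: C(3,2) = 3. Edges among them: none → e = 0.
Clustering(Ravi) = 0/3 = 0.

0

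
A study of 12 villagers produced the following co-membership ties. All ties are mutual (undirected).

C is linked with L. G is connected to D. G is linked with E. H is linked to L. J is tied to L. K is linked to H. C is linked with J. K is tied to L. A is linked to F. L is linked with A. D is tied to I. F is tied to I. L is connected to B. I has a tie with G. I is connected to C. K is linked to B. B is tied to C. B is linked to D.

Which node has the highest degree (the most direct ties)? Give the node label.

Degrees — A:2, B:4, C:4, D:3, E:1, F:2, G:3, H:2, I:4, J:2, K:3, L:6.
The maximum is 6, attained only by L.

L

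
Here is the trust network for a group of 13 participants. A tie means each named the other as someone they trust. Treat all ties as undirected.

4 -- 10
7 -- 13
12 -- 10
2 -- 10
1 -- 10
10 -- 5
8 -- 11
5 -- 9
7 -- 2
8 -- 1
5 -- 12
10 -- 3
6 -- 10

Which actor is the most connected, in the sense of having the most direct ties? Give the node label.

10

Degrees — 1:2, 2:2, 3:1, 4:1, 5:3, 6:1, 7:2, 8:2, 9:1, 10:7, 11:1, 12:2, 13:1.
The maximum is 7, attained only by 10.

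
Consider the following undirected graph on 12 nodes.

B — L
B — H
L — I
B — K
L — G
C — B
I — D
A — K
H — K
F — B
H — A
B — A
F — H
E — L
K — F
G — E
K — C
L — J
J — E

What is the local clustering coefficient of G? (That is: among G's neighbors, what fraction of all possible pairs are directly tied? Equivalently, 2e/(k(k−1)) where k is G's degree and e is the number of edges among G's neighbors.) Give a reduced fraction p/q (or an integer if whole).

G's neighbors: E and L (k = 2).
Possible neighbor pairs: C(2,2) = 1. Edges among them: E–L → e = 1.
Clustering(G) = 1/1.

1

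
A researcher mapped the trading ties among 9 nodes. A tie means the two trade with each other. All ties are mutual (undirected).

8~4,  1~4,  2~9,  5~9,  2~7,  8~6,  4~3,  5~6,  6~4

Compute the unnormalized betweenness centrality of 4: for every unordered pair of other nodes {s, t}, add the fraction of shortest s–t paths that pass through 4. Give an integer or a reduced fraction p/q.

Pairs whose geodesics pass through 4 — 9–3: 1; 9–1: 1; 5–3: 1; 5–1: 1; 2–3: 1; 2–1: 1; 3–6: 1; 3–8: 1; 3–1: 1; 3–7: 1; 6–1: 1; 8–1: 1; 1–7: 1.
All other pairs contribute 0.
Summing the contributions gives betweenness(4) = 13.

13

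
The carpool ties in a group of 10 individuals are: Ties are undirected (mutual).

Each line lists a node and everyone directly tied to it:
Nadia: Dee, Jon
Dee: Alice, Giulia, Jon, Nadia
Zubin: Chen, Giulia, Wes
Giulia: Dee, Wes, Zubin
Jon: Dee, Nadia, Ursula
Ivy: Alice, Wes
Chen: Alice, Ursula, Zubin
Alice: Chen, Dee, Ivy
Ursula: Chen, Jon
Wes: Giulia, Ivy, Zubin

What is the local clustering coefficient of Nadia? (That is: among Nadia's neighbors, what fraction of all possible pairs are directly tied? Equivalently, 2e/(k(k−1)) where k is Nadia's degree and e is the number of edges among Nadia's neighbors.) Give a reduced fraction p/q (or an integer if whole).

Nadia's neighbors: Dee and Jon (k = 2).
Possible neighbor pairs: C(2,2) = 1. Edges among them: Dee–Jon → e = 1.
Clustering(Nadia) = 1/1.

1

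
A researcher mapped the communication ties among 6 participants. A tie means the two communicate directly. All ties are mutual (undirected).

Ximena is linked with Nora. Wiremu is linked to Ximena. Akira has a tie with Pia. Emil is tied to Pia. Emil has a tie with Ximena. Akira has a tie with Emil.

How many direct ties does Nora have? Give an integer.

Nora is directly tied to Ximena. That is 1 neighbor, so the degree of Nora is 1.

1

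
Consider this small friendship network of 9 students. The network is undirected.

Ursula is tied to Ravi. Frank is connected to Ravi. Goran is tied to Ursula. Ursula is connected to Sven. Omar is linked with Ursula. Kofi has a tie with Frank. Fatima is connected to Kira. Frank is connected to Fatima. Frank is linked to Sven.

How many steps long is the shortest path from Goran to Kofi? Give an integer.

4

One shortest route is Goran – Ursula – Ravi – Frank – Kofi, which uses 4 edges, and at distance 3 from Goran we only reach {Frank}, which does not include Kofi. So d(Goran,Kofi) = 4.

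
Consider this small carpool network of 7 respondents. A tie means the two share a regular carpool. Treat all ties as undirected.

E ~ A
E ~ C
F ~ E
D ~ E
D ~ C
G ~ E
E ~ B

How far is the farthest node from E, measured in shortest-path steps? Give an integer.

1

Distances from E: A:1, B:1, C:1, D:1, F:1, G:1.
The largest is 1 (to G, F, C, D, A, and B), so the eccentricity of E is 1.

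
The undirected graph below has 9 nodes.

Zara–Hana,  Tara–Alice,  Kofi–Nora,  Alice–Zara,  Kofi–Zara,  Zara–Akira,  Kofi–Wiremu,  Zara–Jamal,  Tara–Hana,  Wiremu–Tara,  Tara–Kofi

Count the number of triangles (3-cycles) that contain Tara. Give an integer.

1

Tara's neighbors: Alice, Hana, Kofi, and Wiremu.
Neighbor pairs that are themselves tied: Tara–Kofi–Wiremu. Each forms one triangle with Tara, for 1 in total.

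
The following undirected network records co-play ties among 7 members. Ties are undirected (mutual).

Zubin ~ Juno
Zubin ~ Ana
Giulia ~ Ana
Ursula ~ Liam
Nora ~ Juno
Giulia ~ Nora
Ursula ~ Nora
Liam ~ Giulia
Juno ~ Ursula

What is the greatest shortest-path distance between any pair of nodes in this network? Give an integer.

3

Eccentricity of each node (its greatest distance to any other): Ana:3, Giulia:2, Juno:2, Liam:3, Nora:2, Ursula:3, Zubin:3.
The maximum eccentricity is 3, realized for instance by the pair Ursula–Ana via Ursula – Liam – Giulia – Ana. So the diameter is 3.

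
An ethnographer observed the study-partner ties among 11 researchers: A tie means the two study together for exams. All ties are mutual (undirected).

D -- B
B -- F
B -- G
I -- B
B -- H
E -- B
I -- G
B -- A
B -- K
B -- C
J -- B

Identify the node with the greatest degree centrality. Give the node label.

B

Degrees — A:1, B:10, C:1, D:1, E:1, F:1, G:2, H:1, I:2, J:1, K:1.
The maximum is 10, attained only by B.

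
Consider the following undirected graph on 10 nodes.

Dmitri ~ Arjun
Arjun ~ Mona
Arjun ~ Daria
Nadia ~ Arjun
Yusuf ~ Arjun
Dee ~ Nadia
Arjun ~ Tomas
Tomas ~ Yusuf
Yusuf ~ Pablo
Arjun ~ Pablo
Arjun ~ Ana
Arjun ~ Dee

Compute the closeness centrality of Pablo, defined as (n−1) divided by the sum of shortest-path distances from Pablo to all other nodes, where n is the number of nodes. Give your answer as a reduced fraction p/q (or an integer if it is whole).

9/16

Distances from Pablo: Ana:2, Arjun:1, Daria:2, Dee:2, Dmitri:2, Mona:2, Nadia:2, Tomas:2, Yusuf:1. Sum = 16.
n = 10, so closeness = 9/16.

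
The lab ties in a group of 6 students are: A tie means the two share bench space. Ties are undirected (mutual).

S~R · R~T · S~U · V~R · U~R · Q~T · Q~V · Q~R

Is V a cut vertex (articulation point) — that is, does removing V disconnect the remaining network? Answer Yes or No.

No

Even without V, every remaining node can still reach every other (the residual graph is connected), so V is not a cut vertex.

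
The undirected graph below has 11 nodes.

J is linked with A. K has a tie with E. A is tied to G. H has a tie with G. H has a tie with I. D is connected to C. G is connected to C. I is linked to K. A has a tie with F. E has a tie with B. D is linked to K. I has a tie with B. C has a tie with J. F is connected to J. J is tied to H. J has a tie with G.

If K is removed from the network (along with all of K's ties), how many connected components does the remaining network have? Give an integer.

1

K's neighbors (D, E, and I) remain reachable from one another through other ties, so the rest of the network stays in one piece.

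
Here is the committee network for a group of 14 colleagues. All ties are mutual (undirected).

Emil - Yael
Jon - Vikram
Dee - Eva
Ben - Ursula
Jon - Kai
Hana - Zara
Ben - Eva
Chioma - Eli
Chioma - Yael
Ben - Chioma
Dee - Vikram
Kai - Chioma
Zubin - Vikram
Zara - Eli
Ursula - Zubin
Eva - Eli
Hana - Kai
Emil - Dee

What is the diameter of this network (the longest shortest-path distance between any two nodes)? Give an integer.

5

Eccentricity of each node (its greatest distance to any other): Ben:3, Chioma:3, Dee:4, Eli:4, Emil:4, Eva:3, Hana:4, Jon:3, Kai:3, Ursula:4, Vikram:4, Yael:4, Zara:5, Zubin:5.
The maximum eccentricity is 5, realized for instance by the pair Zubin–Zara via Zubin – Ursula – Ben – Chioma – Eli – Zara. So the diameter is 5.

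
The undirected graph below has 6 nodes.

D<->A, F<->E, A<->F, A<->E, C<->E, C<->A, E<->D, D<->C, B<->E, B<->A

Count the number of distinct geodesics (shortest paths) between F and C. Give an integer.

2

The shortest distance is 2. The length-2 paths are: F–A–C; F–E–C.
That gives 2 distinct shortest paths.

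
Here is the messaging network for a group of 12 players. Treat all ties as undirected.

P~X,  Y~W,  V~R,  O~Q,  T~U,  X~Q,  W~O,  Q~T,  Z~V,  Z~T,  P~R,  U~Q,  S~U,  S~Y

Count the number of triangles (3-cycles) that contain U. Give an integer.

U's neighbors: Q, S, and T.
Neighbor pairs that are themselves tied: U–Q–T. Each forms one triangle with U, for 1 in total.

1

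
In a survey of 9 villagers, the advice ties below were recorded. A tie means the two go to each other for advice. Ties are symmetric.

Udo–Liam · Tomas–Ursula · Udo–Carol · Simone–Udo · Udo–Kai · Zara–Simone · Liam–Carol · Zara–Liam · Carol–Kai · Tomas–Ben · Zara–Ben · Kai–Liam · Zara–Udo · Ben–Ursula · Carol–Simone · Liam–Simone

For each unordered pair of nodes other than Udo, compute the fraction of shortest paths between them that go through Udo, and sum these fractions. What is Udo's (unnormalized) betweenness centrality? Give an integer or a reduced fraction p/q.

11/3

Pairs whose geodesics pass through Udo — Zara–Carol: 1/3; Zara–Kai: 1/2; Simone–Kai: 1/3; Carol–Ursula: 1/3; Carol–Ben: 1/3; Carol–Tomas: 1/3; Kai–Ursula: 1/2; Kai–Ben: 1/2; Kai–Tomas: 1/2.
All other pairs contribute 0.
Summing the contributions gives betweenness(Udo) = 11/3.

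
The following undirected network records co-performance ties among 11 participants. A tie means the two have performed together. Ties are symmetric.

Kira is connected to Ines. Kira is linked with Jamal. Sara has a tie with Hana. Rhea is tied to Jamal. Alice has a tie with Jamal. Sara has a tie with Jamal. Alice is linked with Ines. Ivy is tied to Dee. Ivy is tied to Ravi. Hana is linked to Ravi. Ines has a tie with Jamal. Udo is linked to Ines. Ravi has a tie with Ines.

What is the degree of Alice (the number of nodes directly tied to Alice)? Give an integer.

Alice is directly tied to Ines and Jamal. That is 2 neighbors, so the degree of Alice is 2.

2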